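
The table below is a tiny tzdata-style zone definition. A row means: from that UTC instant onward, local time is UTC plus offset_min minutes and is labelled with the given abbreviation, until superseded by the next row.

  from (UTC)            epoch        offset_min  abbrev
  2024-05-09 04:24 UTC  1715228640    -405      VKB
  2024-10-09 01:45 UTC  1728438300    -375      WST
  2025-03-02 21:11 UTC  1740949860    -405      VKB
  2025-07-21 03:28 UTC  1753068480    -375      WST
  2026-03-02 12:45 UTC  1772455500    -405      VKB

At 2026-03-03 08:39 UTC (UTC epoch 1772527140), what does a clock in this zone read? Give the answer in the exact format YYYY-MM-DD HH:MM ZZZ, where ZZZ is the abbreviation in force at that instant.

2026-03-03 01:54 VKB

Query: 2026-03-03 08:39 UTC
Rule 5/5 (VKB, -06:45): 2026-03-02 12:45 UTC ≤ query < +∞
8·60 + 39 - 405 = 114 min
114 = 0·1440 + 114; 114 = 1·60 + 54 → 01:54, same day
→ 2026-03-03 01:54 VKB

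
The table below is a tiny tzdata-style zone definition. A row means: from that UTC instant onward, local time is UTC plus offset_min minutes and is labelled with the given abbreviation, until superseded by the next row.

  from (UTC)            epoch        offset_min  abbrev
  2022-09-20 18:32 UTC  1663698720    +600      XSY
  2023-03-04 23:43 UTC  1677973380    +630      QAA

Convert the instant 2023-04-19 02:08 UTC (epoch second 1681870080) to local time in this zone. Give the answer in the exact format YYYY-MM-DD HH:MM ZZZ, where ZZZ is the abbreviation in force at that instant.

Query: 2023-04-19 02:08 UTC
Rule 2/2 (QAA, +10:30): 2023-03-04 23:43 UTC ≤ query < +∞
2·60 + 8 + 630 = 758 min
758 = 0·1440 + 758; 758 = 12·60 + 38 → 12:38, same day
→ 2023-04-19 12:38 QAA

2023-04-19 12:38 QAA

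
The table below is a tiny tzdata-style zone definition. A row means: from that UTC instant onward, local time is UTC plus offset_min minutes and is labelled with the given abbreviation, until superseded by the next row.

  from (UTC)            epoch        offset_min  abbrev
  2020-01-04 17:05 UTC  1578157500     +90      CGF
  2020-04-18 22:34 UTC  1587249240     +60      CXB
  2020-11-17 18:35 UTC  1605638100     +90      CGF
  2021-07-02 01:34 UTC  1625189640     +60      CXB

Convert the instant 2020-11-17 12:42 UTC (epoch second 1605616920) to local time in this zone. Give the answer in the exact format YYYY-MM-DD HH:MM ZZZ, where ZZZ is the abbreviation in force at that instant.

2020-11-17 13:42 CXB

Query: 2020-11-17 12:42 UTC
Rule 2/4 (CXB, +01:00): 2020-04-18 22:34 UTC ≤ query < 2020-11-17 18:35 UTC
12·60 + 42 + 60 = 822 min
822 = 0·1440 + 822; 822 = 13·60 + 42 → 13:42, same day
→ 2020-11-17 13:42 CXB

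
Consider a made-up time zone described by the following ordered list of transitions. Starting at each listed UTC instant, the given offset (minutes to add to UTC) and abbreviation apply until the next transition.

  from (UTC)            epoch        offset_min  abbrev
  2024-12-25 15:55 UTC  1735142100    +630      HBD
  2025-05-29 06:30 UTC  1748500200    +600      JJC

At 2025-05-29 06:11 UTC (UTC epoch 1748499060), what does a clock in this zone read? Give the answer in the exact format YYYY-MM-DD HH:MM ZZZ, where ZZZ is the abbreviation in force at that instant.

Query: 2025-05-29 06:11 UTC
Rule 1/2 (HBD, +10:30): 2024-12-25 15:55 UTC ≤ query < 2025-05-29 06:30 UTC
6·60 + 11 + 630 = 1001 min
1001 = 0·1440 + 1001; 1001 = 16·60 + 41 → 16:41, same day
→ 2025-05-29 16:41 HBD

2025-05-29 16:41 HBD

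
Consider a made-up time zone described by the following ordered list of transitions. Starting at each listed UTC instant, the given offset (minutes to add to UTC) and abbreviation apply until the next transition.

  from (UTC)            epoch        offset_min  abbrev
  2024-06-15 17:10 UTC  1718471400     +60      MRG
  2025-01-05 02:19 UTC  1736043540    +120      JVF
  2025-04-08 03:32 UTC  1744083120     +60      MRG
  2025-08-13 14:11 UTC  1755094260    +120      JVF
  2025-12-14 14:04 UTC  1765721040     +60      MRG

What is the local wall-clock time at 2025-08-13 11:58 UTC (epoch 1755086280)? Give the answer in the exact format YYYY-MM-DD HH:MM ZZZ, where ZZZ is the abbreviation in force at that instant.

2025-08-13 12:58 MRG

Query: 2025-08-13 11:58 UTC
Rule 3/5 (MRG, +01:00): 2025-04-08 03:32 UTC ≤ query < 2025-08-13 14:11 UTC
11·60 + 58 + 60 = 778 min
778 = 0·1440 + 778; 778 = 12·60 + 58 → 12:58, same day
→ 2025-08-13 12:58 MRG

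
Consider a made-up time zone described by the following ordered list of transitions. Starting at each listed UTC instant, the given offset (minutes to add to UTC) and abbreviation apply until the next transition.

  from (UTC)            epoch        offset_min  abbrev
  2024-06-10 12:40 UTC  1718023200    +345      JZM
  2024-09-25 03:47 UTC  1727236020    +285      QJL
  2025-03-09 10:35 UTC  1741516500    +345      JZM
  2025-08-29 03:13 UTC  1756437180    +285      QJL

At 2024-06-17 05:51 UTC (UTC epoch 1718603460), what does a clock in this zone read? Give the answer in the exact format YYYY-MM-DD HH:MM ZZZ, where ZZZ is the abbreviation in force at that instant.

2024-06-17 11:36 JZM

Query: 2024-06-17 05:51 UTC
Rule 1/4 (JZM, +05:45): 2024-06-10 12:40 UTC ≤ query < 2024-09-25 03:47 UTC
5·60 + 51 + 345 = 696 min
696 = 0·1440 + 696; 696 = 11·60 + 36 → 11:36, same day
→ 2024-06-17 11:36 JZM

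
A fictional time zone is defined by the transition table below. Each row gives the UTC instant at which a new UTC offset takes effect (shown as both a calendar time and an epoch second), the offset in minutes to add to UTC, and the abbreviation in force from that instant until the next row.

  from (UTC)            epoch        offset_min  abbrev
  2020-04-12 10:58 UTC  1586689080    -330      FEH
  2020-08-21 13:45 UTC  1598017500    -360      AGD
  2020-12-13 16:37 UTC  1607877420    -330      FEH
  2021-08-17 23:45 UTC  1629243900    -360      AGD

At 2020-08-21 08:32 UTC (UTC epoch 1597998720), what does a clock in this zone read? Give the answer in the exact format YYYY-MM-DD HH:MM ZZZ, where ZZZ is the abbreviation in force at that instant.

Query: 2020-08-21 08:32 UTC
Rule 1/4 (FEH, -05:30): 2020-04-12 10:58 UTC ≤ query < 2020-08-21 13:45 UTC
8·60 + 32 - 330 = 182 min
182 = 0·1440 + 182; 182 = 3·60 + 2 → 03:02, same day
→ 2020-08-21 03:02 FEH

2020-08-21 03:02 FEH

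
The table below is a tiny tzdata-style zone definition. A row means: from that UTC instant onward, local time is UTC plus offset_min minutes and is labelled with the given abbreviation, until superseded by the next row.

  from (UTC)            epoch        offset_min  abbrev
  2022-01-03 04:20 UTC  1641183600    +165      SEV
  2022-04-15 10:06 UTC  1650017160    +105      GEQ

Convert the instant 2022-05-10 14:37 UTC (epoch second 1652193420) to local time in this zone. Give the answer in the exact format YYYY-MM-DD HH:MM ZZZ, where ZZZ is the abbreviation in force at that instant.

Query: 2022-05-10 14:37 UTC
Rule 2/2 (GEQ, +01:45): 2022-04-15 10:06 UTC ≤ query < +∞
14·60 + 37 + 105 = 982 min
982 = 0·1440 + 982; 982 = 16·60 + 22 → 16:22, same day
→ 2022-05-10 16:22 GEQ

2022-05-10 16:22 GEQ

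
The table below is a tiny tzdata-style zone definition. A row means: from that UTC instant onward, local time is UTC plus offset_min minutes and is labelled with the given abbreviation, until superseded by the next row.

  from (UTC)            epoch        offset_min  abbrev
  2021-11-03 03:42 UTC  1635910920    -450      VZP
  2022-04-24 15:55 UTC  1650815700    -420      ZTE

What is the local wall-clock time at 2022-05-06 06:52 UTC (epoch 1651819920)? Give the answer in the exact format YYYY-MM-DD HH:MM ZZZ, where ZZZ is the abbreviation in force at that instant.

2022-05-05 23:52 ZTE

Query: 2022-05-06 06:52 UTC
Rule 2/2 (ZTE, -07:00): 2022-04-24 15:55 UTC ≤ query < +∞
6·60 + 52 - 420 = -8 min
-8 = -1·1440 + 1432; 1432 = 23·60 + 52 → 23:52, 2022-05-06 - 1 day = 2022-05-05
→ 2022-05-05 23:52 ZTE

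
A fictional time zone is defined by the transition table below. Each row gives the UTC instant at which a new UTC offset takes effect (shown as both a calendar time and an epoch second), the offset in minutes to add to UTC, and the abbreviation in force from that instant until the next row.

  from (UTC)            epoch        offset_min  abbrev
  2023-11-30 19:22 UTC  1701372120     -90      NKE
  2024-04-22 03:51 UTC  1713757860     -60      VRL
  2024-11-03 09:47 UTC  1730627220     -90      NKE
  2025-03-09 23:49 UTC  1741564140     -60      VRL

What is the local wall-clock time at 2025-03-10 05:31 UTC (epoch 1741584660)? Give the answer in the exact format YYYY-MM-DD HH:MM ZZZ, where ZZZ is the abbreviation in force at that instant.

2025-03-10 04:31 VRL

Query: 2025-03-10 05:31 UTC
Rule 4/4 (VRL, -01:00): 2025-03-09 23:49 UTC ≤ query < +∞
5·60 + 31 - 60 = 271 min
271 = 0·1440 + 271; 271 = 4·60 + 31 → 04:31, same day
→ 2025-03-10 04:31 VRL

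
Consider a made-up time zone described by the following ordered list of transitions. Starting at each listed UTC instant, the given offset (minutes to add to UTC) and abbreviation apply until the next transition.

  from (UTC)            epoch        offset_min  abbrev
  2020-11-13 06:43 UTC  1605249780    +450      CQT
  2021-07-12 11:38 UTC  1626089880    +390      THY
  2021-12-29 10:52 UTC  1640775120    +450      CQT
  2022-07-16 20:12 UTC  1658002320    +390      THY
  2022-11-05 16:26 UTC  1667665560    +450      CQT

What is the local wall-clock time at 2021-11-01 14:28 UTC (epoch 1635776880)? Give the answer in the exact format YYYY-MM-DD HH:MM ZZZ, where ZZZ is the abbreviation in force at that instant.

2021-11-01 20:58 THY

Query: 2021-11-01 14:28 UTC
Rule 2/5 (THY, +06:30): 2021-07-12 11:38 UTC ≤ query < 2021-12-29 10:52 UTC
14·60 + 28 + 390 = 1258 min
1258 = 0·1440 + 1258; 1258 = 20·60 + 58 → 20:58, same day
→ 2021-11-01 20:58 THY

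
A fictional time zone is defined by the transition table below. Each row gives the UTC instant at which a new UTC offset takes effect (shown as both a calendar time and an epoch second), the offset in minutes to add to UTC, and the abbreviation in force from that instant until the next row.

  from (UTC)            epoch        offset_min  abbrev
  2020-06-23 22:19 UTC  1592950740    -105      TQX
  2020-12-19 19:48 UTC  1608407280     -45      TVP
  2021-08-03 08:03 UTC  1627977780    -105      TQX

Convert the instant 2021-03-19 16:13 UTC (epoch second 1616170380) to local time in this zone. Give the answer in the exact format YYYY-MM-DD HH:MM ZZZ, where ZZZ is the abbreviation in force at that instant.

2021-03-19 15:28 TVP

Query: 2021-03-19 16:13 UTC
Rule 2/3 (TVP, -00:45): 2020-12-19 19:48 UTC ≤ query < 2021-08-03 08:03 UTC
16·60 + 13 - 45 = 928 min
928 = 0·1440 + 928; 928 = 15·60 + 28 → 15:28, same day
→ 2021-03-19 15:28 TVP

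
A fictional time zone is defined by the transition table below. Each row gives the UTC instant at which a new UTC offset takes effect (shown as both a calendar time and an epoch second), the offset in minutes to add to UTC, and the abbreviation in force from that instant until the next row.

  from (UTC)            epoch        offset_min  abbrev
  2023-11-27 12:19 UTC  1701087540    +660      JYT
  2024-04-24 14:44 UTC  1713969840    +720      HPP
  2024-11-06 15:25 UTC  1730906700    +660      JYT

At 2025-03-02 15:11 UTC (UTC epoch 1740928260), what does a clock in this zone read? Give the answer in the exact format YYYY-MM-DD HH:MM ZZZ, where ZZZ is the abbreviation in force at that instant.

Query: 2025-03-02 15:11 UTC
Rule 3/3 (JYT, +11:00): 2024-11-06 15:25 UTC ≤ query < +∞
15·60 + 11 + 660 = 1571 min
1571 = 1·1440 + 131; 131 = 2·60 + 11 → 02:11, 2025-03-02 + 1 day = 2025-03-03
→ 2025-03-03 02:11 JYT

2025-03-03 02:11 JYT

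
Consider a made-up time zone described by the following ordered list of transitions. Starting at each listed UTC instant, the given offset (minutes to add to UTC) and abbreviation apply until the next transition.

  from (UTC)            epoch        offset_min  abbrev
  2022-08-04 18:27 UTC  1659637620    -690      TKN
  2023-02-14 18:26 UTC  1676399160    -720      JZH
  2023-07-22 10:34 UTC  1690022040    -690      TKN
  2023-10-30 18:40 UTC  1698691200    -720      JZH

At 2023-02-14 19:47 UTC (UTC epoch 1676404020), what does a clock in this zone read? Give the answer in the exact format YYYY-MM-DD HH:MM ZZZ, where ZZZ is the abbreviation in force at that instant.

2023-02-14 07:47 JZH

Query: 2023-02-14 19:47 UTC
Rule 2/4 (JZH, -12:00): 2023-02-14 18:26 UTC ≤ query < 2023-07-22 10:34 UTC
19·60 + 47 - 720 = 467 min
467 = 0·1440 + 467; 467 = 7·60 + 47 → 07:47, same day
→ 2023-02-14 07:47 JZH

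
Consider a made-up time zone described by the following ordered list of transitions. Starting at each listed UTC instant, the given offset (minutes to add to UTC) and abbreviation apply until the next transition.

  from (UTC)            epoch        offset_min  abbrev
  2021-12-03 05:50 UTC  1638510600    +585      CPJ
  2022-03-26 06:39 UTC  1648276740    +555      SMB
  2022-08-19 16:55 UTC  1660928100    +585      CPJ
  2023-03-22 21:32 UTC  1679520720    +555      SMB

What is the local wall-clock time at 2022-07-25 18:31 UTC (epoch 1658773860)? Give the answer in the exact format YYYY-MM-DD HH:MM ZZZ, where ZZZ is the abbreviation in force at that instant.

2022-07-26 03:46 SMB

Query: 2022-07-25 18:31 UTC
Rule 2/4 (SMB, +09:15): 2022-03-26 06:39 UTC ≤ query < 2022-08-19 16:55 UTC
18·60 + 31 + 555 = 1666 min
1666 = 1·1440 + 226; 226 = 3·60 + 46 → 03:46, 2022-07-25 + 1 day = 2022-07-26
→ 2022-07-26 03:46 SMB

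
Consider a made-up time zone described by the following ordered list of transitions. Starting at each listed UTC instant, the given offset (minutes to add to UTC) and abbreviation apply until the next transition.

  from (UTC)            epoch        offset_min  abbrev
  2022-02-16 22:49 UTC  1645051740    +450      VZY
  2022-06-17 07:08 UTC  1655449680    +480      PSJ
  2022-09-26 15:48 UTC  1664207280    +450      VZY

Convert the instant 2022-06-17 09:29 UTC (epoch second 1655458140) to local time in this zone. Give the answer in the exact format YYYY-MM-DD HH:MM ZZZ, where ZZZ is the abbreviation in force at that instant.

Query: 2022-06-17 09:29 UTC
Rule 2/3 (PSJ, +08:00): 2022-06-17 07:08 UTC ≤ query < 2022-09-26 15:48 UTC
9·60 + 29 + 480 = 1049 min
1049 = 0·1440 + 1049; 1049 = 17·60 + 29 → 17:29, same day
→ 2022-06-17 17:29 PSJ

2022-06-17 17:29 PSJ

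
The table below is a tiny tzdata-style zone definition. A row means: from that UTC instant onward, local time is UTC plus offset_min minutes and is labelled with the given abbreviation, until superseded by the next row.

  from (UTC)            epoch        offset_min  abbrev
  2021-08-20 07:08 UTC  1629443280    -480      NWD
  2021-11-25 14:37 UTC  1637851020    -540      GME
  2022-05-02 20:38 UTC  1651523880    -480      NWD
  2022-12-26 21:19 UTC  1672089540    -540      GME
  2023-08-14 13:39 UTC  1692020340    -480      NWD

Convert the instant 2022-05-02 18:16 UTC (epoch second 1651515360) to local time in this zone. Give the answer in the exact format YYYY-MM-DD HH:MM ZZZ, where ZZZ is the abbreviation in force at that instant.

Query: 2022-05-02 18:16 UTC
Rule 2/5 (GME, -09:00): 2021-11-25 14:37 UTC ≤ query < 2022-05-02 20:38 UTC
18·60 + 16 - 540 = 556 min
556 = 0·1440 + 556; 556 = 9·60 + 16 → 09:16, same day
→ 2022-05-02 09:16 GME

2022-05-02 09:16 GME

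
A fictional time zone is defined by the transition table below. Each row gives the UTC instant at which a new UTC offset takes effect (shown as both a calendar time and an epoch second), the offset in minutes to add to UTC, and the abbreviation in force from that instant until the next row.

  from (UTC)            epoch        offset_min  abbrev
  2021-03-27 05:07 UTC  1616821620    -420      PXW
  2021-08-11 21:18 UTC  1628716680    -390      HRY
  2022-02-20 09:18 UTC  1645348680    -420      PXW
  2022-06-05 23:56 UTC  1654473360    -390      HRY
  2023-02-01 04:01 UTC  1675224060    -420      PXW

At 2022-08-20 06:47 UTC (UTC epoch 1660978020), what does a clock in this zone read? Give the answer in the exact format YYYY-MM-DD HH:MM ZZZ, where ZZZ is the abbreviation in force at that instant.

2022-08-20 00:17 HRY

Query: 2022-08-20 06:47 UTC
Rule 4/5 (HRY, -06:30): 2022-06-05 23:56 UTC ≤ query < 2023-02-01 04:01 UTC
6·60 + 47 - 390 = 17 min
17 = 0·1440 + 17; 17 = 0·60 + 17 → 00:17, same day
→ 2022-08-20 00:17 HRY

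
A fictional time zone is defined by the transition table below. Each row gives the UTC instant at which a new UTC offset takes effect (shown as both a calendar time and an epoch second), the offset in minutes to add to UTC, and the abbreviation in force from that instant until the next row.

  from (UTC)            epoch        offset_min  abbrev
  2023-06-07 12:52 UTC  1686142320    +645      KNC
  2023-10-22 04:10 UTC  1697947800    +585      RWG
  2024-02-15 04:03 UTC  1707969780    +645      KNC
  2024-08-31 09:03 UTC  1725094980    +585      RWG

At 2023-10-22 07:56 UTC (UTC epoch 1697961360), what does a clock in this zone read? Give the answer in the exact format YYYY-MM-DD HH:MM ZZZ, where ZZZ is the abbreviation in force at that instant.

2023-10-22 17:41 RWG

Query: 2023-10-22 07:56 UTC
Rule 2/4 (RWG, +09:45): 2023-10-22 04:10 UTC ≤ query < 2024-02-15 04:03 UTC
7·60 + 56 + 585 = 1061 min
1061 = 0·1440 + 1061; 1061 = 17·60 + 41 → 17:41, same day
→ 2023-10-22 17:41 RWG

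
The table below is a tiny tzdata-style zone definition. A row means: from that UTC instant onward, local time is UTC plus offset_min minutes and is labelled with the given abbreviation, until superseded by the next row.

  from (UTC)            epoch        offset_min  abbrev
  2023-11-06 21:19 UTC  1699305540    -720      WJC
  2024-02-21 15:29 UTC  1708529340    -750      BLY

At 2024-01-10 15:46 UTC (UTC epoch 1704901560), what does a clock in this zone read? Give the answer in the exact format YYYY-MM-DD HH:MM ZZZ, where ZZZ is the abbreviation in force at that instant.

Query: 2024-01-10 15:46 UTC
Rule 1/2 (WJC, -12:00): 2023-11-06 21:19 UTC ≤ query < 2024-02-21 15:29 UTC
15·60 + 46 - 720 = 226 min
226 = 0·1440 + 226; 226 = 3·60 + 46 → 03:46, same day
→ 2024-01-10 03:46 WJC

2024-01-10 03:46 WJC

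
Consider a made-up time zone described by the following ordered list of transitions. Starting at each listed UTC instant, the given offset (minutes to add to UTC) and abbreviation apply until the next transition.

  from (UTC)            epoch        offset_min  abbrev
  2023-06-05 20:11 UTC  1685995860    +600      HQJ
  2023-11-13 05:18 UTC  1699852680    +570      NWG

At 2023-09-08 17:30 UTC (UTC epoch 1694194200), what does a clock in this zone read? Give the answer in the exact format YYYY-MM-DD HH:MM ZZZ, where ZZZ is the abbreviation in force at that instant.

Query: 2023-09-08 17:30 UTC
Rule 1/2 (HQJ, +10:00): 2023-06-05 20:11 UTC ≤ query < 2023-11-13 05:18 UTC
17·60 + 30 + 600 = 1650 min
1650 = 1·1440 + 210; 210 = 3·60 + 30 → 03:30, 2023-09-08 + 1 day = 2023-09-09
→ 2023-09-09 03:30 HQJ

2023-09-09 03:30 HQJ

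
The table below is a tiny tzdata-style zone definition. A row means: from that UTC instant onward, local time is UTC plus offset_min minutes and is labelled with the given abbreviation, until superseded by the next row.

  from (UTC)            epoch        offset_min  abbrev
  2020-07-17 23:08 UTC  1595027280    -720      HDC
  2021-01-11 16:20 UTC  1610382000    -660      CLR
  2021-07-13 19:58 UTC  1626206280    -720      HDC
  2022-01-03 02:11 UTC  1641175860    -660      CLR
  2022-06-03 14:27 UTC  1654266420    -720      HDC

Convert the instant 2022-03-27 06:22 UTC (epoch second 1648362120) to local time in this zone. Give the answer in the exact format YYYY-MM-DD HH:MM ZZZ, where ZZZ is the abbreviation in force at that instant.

Query: 2022-03-27 06:22 UTC
Rule 4/5 (CLR, -11:00): 2022-01-03 02:11 UTC ≤ query < 2022-06-03 14:27 UTC
6·60 + 22 - 660 = -278 min
-278 = -1·1440 + 1162; 1162 = 19·60 + 22 → 19:22, 2022-03-27 - 1 day = 2022-03-26
→ 2022-03-26 19:22 CLR

2022-03-26 19:22 CLR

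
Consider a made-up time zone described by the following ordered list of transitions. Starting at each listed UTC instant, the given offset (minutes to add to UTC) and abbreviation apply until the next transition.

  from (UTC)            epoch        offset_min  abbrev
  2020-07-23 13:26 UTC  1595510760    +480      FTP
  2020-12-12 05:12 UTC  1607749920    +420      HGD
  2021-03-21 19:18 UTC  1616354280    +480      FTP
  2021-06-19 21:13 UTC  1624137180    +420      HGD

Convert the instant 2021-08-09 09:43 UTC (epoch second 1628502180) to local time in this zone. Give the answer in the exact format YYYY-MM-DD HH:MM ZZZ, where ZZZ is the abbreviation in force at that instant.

Query: 2021-08-09 09:43 UTC
Rule 4/4 (HGD, +07:00): 2021-06-19 21:13 UTC ≤ query < +∞
9·60 + 43 + 420 = 1003 min
1003 = 0·1440 + 1003; 1003 = 16·60 + 43 → 16:43, same day
→ 2021-08-09 16:43 HGD

2021-08-09 16:43 HGD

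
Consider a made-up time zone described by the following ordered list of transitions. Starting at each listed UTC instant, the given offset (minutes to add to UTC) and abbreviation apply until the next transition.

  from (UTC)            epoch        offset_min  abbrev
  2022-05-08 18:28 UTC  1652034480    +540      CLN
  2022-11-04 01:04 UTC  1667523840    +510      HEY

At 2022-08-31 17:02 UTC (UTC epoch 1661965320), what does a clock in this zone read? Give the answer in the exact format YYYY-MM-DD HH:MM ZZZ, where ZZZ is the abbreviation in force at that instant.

Query: 2022-08-31 17:02 UTC
Rule 1/2 (CLN, +09:00): 2022-05-08 18:28 UTC ≤ query < 2022-11-04 01:04 UTC
17·60 + 2 + 540 = 1562 min
1562 = 1·1440 + 122; 122 = 2·60 + 2 → 02:02, 2022-08-31 + 1 day = 2022-09-01
→ 2022-09-01 02:02 CLN

2022-09-01 02:02 CLN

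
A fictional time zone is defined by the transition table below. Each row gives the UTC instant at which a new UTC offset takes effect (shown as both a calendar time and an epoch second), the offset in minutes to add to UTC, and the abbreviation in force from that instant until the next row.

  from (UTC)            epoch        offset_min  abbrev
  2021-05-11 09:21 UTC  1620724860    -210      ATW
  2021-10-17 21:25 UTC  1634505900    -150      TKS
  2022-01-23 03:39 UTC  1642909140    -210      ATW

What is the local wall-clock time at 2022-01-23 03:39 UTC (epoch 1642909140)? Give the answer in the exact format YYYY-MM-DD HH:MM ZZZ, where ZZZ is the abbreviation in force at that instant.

Query: 2022-01-23 03:39 UTC
Rule 3/3 (ATW, -03:30): 2022-01-23 03:39 UTC ≤ query < +∞
3·60 + 39 - 210 = 9 min
9 = 0·1440 + 9; 9 = 0·60 + 9 → 00:09, same day
→ 2022-01-23 00:09 ATW

2022-01-23 00:09 ATW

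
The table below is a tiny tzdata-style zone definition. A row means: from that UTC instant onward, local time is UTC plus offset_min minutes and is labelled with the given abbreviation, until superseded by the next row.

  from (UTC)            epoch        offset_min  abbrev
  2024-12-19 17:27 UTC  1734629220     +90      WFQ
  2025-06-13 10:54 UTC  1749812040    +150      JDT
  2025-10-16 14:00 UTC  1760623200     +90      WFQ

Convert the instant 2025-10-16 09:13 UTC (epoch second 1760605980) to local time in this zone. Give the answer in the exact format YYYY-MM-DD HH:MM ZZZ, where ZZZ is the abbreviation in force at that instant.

Query: 2025-10-16 09:13 UTC
Rule 2/3 (JDT, +02:30): 2025-06-13 10:54 UTC ≤ query < 2025-10-16 14:00 UTC
9·60 + 13 + 150 = 703 min
703 = 0·1440 + 703; 703 = 11·60 + 43 → 11:43, same day
→ 2025-10-16 11:43 JDT

2025-10-16 11:43 JDT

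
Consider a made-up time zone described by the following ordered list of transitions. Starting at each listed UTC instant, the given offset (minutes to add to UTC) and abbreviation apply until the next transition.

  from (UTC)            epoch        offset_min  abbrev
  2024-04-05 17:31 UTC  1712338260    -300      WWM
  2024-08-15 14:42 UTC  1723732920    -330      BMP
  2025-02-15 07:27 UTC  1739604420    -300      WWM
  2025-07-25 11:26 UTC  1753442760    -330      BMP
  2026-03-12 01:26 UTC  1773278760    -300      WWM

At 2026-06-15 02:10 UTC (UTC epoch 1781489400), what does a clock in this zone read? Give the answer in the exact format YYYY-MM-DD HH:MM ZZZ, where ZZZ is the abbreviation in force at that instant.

Query: 2026-06-15 02:10 UTC
Rule 5/5 (WWM, -05:00): 2026-03-12 01:26 UTC ≤ query < +∞
2·60 + 10 - 300 = -170 min
-170 = -1·1440 + 1270; 1270 = 21·60 + 10 → 21:10, 2026-06-15 - 1 day = 2026-06-14
→ 2026-06-14 21:10 WWM

2026-06-14 21:10 WWM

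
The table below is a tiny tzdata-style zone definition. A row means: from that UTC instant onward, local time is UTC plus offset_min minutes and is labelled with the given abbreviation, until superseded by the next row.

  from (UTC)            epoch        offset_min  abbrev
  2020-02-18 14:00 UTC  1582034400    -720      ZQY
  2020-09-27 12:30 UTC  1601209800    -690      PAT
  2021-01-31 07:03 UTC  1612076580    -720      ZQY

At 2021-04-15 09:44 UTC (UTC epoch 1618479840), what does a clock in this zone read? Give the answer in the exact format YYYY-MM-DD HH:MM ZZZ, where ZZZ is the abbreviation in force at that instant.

Query: 2021-04-15 09:44 UTC
Rule 3/3 (ZQY, -12:00): 2021-01-31 07:03 UTC ≤ query < +∞
9·60 + 44 - 720 = -136 min
-136 = -1·1440 + 1304; 1304 = 21·60 + 44 → 21:44, 2021-04-15 - 1 day = 2021-04-14
→ 2021-04-14 21:44 ZQY

2021-04-14 21:44 ZQY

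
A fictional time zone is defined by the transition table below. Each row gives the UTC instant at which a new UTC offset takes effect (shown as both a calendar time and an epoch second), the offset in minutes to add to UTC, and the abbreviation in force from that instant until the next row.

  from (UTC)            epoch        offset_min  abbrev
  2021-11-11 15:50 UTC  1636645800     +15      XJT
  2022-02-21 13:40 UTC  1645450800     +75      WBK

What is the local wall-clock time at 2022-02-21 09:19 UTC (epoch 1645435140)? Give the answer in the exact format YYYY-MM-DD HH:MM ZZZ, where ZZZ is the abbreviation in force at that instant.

2022-02-21 09:34 XJT

Query: 2022-02-21 09:19 UTC
Rule 1/2 (XJT, +00:15): 2021-11-11 15:50 UTC ≤ query < 2022-02-21 13:40 UTC
9·60 + 19 + 15 = 574 min
574 = 0·1440 + 574; 574 = 9·60 + 34 → 09:34, same day
→ 2022-02-21 09:34 XJT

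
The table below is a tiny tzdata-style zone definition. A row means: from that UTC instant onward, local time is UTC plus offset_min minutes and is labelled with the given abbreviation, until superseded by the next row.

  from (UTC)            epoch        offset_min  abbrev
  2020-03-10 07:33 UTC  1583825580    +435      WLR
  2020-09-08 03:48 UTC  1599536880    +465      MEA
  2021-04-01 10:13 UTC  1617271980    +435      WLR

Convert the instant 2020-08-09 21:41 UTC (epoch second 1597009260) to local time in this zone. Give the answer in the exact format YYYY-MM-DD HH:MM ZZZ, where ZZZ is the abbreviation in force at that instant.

Query: 2020-08-09 21:41 UTC
Rule 1/3 (WLR, +07:15): 2020-03-10 07:33 UTC ≤ query < 2020-09-08 03:48 UTC
21·60 + 41 + 435 = 1736 min
1736 = 1·1440 + 296; 296 = 4·60 + 56 → 04:56, 2020-08-09 + 1 day = 2020-08-10
→ 2020-08-10 04:56 WLR

2020-08-10 04:56 WLR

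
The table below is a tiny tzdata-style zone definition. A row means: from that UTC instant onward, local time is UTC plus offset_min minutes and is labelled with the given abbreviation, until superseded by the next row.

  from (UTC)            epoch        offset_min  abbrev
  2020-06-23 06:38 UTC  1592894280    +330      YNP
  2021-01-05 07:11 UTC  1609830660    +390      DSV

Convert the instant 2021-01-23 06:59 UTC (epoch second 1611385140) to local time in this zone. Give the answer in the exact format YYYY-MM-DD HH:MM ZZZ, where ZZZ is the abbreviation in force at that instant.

Query: 2021-01-23 06:59 UTC
Rule 2/2 (DSV, +06:30): 2021-01-05 07:11 UTC ≤ query < +∞
6·60 + 59 + 390 = 809 min
809 = 0·1440 + 809; 809 = 13·60 + 29 → 13:29, same day
→ 2021-01-23 13:29 DSV

2021-01-23 13:29 DSV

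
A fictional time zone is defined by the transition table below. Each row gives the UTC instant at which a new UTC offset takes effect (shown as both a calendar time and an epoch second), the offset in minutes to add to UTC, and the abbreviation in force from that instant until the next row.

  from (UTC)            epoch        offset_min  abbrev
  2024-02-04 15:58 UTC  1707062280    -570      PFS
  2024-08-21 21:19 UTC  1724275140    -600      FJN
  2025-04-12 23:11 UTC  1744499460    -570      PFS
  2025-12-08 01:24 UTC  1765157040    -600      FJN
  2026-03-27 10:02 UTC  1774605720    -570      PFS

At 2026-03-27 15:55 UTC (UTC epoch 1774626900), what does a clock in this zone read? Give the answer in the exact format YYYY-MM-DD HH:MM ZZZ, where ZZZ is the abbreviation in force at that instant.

Query: 2026-03-27 15:55 UTC
Rule 5/5 (PFS, -09:30): 2026-03-27 10:02 UTC ≤ query < +∞
15·60 + 55 - 570 = 385 min
385 = 0·1440 + 385; 385 = 6·60 + 25 → 06:25, same day
→ 2026-03-27 06:25 PFS

2026-03-27 06:25 PFS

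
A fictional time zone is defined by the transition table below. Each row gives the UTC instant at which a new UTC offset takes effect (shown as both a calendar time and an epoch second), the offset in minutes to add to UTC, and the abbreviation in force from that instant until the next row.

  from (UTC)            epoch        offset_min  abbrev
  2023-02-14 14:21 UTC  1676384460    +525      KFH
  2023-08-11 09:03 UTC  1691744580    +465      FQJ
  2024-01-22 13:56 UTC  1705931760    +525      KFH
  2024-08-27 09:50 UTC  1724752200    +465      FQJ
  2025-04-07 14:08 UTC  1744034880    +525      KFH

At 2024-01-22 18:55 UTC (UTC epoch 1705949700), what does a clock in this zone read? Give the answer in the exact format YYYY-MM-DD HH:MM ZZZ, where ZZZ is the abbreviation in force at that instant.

Query: 2024-01-22 18:55 UTC
Rule 3/5 (KFH, +08:45): 2024-01-22 13:56 UTC ≤ query < 2024-08-27 09:50 UTC
18·60 + 55 + 525 = 1660 min
1660 = 1·1440 + 220; 220 = 3·60 + 40 → 03:40, 2024-01-22 + 1 day = 2024-01-23
→ 2024-01-23 03:40 KFH

2024-01-23 03:40 KFH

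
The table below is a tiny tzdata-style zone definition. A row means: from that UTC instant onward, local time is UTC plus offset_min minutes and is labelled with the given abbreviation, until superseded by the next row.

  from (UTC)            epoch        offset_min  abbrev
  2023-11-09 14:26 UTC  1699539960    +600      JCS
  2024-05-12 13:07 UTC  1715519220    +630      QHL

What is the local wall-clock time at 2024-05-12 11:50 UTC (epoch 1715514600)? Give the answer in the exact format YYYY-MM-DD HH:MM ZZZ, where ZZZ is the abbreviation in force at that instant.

Query: 2024-05-12 11:50 UTC
Rule 1/2 (JCS, +10:00): 2023-11-09 14:26 UTC ≤ query < 2024-05-12 13:07 UTC
11·60 + 50 + 600 = 1310 min
1310 = 0·1440 + 1310; 1310 = 21·60 + 50 → 21:50, same day
→ 2024-05-12 21:50 JCS

2024-05-12 21:50 JCS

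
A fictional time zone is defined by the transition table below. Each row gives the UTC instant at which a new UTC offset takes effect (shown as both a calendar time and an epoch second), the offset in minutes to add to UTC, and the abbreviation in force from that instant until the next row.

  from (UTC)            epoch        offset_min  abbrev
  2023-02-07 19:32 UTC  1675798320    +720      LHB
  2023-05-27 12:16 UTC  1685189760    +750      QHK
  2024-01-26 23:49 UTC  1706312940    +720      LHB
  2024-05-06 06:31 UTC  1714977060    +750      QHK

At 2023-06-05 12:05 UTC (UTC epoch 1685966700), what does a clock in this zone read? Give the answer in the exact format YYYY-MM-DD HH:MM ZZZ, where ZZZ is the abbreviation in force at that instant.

2023-06-06 00:35 QHK

Query: 2023-06-05 12:05 UTC
Rule 2/4 (QHK, +12:30): 2023-05-27 12:16 UTC ≤ query < 2024-01-26 23:49 UTC
12·60 + 5 + 750 = 1475 min
1475 = 1·1440 + 35; 35 = 0·60 + 35 → 00:35, 2023-06-05 + 1 day = 2023-06-06
→ 2023-06-06 00:35 QHK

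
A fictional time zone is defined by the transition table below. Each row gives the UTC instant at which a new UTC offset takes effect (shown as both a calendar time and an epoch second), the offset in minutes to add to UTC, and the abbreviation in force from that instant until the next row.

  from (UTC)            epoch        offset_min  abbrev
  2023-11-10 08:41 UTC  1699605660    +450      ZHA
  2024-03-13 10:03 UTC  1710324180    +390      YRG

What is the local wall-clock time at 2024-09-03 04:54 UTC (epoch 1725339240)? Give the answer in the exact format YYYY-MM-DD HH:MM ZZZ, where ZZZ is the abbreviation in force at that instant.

Query: 2024-09-03 04:54 UTC
Rule 2/2 (YRG, +06:30): 2024-03-13 10:03 UTC ≤ query < +∞
4·60 + 54 + 390 = 684 min
684 = 0·1440 + 684; 684 = 11·60 + 24 → 11:24, same day
→ 2024-09-03 11:24 YRG

2024-09-03 11:24 YRG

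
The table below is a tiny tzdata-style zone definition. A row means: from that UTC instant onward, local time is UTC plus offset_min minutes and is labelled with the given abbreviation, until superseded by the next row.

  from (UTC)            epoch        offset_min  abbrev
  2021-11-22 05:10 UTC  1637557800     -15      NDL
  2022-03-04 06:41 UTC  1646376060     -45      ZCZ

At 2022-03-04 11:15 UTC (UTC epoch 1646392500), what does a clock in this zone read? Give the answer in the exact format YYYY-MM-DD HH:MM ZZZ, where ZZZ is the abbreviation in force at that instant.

Query: 2022-03-04 11:15 UTC
Rule 2/2 (ZCZ, -00:45): 2022-03-04 06:41 UTC ≤ query < +∞
11·60 + 15 - 45 = 630 min
630 = 0·1440 + 630; 630 = 10·60 + 30 → 10:30, same day
→ 2022-03-04 10:30 ZCZ

2022-03-04 10:30 ZCZ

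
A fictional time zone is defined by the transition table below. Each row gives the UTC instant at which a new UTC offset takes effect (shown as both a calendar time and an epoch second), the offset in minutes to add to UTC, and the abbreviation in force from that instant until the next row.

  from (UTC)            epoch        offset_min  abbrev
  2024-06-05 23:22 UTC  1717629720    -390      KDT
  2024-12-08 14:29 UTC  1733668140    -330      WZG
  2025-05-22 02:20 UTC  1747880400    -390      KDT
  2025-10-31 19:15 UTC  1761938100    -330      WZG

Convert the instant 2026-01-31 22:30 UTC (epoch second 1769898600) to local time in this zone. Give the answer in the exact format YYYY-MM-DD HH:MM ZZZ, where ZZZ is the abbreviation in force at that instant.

Query: 2026-01-31 22:30 UTC
Rule 4/4 (WZG, -05:30): 2025-10-31 19:15 UTC ≤ query < +∞
22·60 + 30 - 330 = 1020 min
1020 = 0·1440 + 1020; 1020 = 17·60 + 0 → 17:00, same day
→ 2026-01-31 17:00 WZG

2026-01-31 17:00 WZG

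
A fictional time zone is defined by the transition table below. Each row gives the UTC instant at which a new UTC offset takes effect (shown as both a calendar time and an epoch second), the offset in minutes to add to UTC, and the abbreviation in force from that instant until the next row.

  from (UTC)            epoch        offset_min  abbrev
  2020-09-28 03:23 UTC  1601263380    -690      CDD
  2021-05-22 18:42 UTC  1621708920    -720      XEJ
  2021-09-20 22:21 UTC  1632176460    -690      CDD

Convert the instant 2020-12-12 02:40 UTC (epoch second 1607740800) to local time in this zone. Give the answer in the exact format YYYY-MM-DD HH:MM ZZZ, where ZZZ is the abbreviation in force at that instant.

2020-12-11 15:10 CDD

Query: 2020-12-12 02:40 UTC
Rule 1/3 (CDD, -11:30): 2020-09-28 03:23 UTC ≤ query < 2021-05-22 18:42 UTC
2·60 + 40 - 690 = -530 min
-530 = -1·1440 + 910; 910 = 15·60 + 10 → 15:10, 2020-12-12 - 1 day = 2020-12-11
→ 2020-12-11 15:10 CDD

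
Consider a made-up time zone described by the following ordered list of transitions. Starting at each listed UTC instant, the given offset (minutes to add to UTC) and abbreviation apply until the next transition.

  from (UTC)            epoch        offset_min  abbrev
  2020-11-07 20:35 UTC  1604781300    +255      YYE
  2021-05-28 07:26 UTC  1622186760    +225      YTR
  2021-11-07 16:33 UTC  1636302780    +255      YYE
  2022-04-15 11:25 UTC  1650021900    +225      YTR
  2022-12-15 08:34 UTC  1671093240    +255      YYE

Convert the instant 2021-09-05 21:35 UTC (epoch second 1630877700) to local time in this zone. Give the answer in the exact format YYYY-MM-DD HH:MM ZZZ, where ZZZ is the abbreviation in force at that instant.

Query: 2021-09-05 21:35 UTC
Rule 2/5 (YTR, +03:45): 2021-05-28 07:26 UTC ≤ query < 2021-11-07 16:33 UTC
21·60 + 35 + 225 = 1520 min
1520 = 1·1440 + 80; 80 = 1·60 + 20 → 01:20, 2021-09-05 + 1 day = 2021-09-06
→ 2021-09-06 01:20 YTR

2021-09-06 01:20 YTR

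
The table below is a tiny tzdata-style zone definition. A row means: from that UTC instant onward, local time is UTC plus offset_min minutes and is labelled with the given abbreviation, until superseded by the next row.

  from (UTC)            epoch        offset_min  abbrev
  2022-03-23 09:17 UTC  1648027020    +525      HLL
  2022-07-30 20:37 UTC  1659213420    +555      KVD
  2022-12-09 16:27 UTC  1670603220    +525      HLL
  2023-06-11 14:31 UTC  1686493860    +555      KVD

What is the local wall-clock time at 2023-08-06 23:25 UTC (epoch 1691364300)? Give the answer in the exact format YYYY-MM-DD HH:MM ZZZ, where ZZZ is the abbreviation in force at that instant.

2023-08-07 08:40 KVD

Query: 2023-08-06 23:25 UTC
Rule 4/4 (KVD, +09:15): 2023-06-11 14:31 UTC ≤ query < +∞
23·60 + 25 + 555 = 1960 min
1960 = 1·1440 + 520; 520 = 8·60 + 40 → 08:40, 2023-08-06 + 1 day = 2023-08-07
→ 2023-08-07 08:40 KVD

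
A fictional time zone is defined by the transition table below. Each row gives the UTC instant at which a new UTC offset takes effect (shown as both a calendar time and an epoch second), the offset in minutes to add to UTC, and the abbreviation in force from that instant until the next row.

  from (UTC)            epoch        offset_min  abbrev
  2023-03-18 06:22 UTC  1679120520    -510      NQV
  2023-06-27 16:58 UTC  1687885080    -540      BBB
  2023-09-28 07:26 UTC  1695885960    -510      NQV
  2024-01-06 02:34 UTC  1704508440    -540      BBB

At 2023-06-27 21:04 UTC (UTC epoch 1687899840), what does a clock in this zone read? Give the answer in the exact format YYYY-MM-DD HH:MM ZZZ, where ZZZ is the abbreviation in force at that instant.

Query: 2023-06-27 21:04 UTC
Rule 2/4 (BBB, -09:00): 2023-06-27 16:58 UTC ≤ query < 2023-09-28 07:26 UTC
21·60 + 4 - 540 = 724 min
724 = 0·1440 + 724; 724 = 12·60 + 4 → 12:04, same day
→ 2023-06-27 12:04 BBB

2023-06-27 12:04 BBB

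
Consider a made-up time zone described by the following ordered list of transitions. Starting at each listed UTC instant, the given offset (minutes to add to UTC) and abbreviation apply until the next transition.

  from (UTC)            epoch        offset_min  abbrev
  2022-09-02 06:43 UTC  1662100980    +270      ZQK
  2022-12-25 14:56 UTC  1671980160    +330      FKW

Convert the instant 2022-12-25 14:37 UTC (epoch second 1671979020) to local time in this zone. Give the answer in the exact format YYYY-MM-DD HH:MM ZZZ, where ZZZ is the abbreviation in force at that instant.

Query: 2022-12-25 14:37 UTC
Rule 1/2 (ZQK, +04:30): 2022-09-02 06:43 UTC ≤ query < 2022-12-25 14:56 UTC
14·60 + 37 + 270 = 1147 min
1147 = 0·1440 + 1147; 1147 = 19·60 + 7 → 19:07, same day
→ 2022-12-25 19:07 ZQK

2022-12-25 19:07 ZQK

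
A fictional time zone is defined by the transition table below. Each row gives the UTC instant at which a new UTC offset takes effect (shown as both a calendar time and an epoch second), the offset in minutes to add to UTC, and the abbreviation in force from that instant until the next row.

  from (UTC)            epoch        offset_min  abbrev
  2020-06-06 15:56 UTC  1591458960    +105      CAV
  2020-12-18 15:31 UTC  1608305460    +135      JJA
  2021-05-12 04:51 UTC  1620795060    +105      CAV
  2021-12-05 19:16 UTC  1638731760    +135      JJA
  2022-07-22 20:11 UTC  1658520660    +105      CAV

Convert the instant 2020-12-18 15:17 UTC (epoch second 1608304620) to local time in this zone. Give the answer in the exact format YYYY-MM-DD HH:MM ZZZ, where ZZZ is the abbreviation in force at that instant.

2020-12-18 17:02 CAV

Query: 2020-12-18 15:17 UTC
Rule 1/5 (CAV, +01:45): 2020-06-06 15:56 UTC ≤ query < 2020-12-18 15:31 UTC
15·60 + 17 + 105 = 1022 min
1022 = 0·1440 + 1022; 1022 = 17·60 + 2 → 17:02, same day
→ 2020-12-18 17:02 CAV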